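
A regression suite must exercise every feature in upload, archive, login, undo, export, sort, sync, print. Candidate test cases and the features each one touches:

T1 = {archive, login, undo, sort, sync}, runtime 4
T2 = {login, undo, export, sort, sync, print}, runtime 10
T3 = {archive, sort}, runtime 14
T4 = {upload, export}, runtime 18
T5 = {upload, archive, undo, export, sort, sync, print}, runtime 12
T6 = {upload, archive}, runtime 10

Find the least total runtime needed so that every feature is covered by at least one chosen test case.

16

T1, T5 cover every feature at runtime 4 + 12 = 16.
Any cover uses at least 2 test cases; among all covering selections none totals below 16.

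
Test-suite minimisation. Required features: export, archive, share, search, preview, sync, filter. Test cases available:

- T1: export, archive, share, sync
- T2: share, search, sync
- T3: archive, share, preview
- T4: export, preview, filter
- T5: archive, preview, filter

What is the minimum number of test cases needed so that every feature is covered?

T1, T2, T4 together cover {export, archive, share, search, preview, sync, filter} — every feature.
No 2 of the 5 test cases cover everything (all 10 pairs fall short), so 3 is minimum.

3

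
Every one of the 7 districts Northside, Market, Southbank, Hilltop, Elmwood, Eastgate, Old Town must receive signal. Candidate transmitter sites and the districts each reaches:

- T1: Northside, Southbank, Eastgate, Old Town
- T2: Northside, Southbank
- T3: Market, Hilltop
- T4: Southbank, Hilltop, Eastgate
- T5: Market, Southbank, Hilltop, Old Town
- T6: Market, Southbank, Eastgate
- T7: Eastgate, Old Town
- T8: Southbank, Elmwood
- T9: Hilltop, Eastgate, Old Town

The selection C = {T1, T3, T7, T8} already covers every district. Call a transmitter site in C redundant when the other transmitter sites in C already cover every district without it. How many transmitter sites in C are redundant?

Drop T1: Northside uncovered — not redundant.
Drop T3: Market, Hilltop uncovered — not redundant.
Drop T7: the rest still cover every district — redundant.
Drop T8: Elmwood uncovered — not redundant.
1 redundant: T7.

1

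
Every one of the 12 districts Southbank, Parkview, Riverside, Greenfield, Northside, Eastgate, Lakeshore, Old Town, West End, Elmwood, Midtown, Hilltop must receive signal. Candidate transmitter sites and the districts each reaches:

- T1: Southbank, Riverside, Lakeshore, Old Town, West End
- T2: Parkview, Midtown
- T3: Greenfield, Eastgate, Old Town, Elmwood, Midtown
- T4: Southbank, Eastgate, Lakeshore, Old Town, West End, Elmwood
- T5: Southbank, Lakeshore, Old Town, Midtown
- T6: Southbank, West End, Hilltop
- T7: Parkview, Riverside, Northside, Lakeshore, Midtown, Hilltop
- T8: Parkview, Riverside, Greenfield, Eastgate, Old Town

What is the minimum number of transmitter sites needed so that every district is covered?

T1, T3, T7 together cover {Southbank, Parkview, Riverside, Greenfield, Northside, Eastgate, Lakeshore, Old Town, West End, Elmwood, Midtown, Hilltop} — every district.
No 2 of the 8 transmitter sites cover everything (all 28 pairs fall short), so 3 is minimum.

3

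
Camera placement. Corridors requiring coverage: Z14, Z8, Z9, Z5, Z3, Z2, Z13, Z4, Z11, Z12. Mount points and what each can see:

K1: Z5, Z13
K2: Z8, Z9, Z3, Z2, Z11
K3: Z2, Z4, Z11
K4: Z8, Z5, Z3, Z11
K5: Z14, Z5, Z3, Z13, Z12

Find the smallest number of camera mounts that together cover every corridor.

3

K2, K3, K5 together cover {Z14, Z8, Z9, Z5, Z3, Z2, Z13, Z4, Z11, Z12} — every corridor.
No 2 of the 5 camera mounts cover everything (all 10 pairs fall short), so 3 is minimum.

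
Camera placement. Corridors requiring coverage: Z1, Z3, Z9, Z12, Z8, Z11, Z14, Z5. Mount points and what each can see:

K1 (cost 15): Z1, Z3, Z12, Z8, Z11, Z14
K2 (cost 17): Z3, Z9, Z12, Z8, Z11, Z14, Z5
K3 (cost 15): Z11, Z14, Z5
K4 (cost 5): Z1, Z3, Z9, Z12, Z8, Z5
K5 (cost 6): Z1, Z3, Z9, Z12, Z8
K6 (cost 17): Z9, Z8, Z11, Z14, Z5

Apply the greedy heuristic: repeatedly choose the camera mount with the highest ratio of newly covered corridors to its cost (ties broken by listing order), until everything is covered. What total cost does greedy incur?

20

Pick 1: K4 adds 6 new (Z1, Z3, Z9, Z12, Z8, Z5) at cost 5 (ratio 6/5).
Pick 2: K1 adds 2 new (Z11, Z14) at cost 15 (ratio 2/15).
Greedy total cost: 5 + 15 = 20.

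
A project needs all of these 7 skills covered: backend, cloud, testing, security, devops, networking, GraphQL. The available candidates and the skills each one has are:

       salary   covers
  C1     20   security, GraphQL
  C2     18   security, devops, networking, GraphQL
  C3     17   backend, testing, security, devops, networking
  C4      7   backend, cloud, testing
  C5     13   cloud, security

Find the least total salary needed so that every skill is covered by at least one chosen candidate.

25

C2, C4 cover every skill at salary 18 + 7 = 25.
Any cover uses at least 2 candidates; among all covering selections none totals below 25.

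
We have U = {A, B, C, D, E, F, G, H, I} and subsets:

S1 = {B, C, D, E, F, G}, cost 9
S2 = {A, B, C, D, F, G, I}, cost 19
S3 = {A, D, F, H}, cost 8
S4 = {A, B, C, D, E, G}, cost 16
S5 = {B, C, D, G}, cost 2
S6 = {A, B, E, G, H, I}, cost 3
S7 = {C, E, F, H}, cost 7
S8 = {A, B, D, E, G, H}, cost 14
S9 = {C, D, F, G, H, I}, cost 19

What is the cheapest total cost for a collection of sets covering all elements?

12

S1, S6 cover every element at cost 9 + 3 = 12.
Any cover uses at least 2 sets; among all covering selections none totals below 12.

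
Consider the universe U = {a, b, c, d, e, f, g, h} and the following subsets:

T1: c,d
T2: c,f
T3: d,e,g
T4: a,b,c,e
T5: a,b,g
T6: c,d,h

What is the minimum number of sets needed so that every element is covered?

4

T2, T3, T4, T6 together cover {a, b, c, d, e, f, g, h} — every element.
No 3 of the 6 sets cover everything (all 20 triples fall short), so 4 is minimum.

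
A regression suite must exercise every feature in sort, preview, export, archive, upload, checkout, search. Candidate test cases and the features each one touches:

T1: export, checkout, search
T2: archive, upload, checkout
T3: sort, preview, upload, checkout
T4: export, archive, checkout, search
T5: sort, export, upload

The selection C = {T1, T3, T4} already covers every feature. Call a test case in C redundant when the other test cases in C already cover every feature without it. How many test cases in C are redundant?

1

Drop T1: the rest still cover every feature — redundant.
Drop T3: sort, preview, upload uncovered — not redundant.
Drop T4: archive uncovered — not redundant.
1 redundant: T1.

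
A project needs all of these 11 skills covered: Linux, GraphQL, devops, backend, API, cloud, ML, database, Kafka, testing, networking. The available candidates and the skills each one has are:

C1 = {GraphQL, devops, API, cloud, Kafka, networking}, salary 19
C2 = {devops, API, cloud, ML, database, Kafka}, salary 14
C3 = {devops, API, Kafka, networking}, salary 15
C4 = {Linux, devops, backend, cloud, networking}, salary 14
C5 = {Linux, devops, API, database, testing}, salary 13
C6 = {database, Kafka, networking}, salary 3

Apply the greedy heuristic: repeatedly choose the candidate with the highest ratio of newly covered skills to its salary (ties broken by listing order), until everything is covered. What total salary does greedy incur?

63

Pick 1: C6 adds 3 new (database, Kafka, networking) at salary 3 (ratio 3/3).
Pick 2: C5 adds 4 new (Linux, devops, API, testing) at salary 13 (ratio 4/13).
Pick 3: C2 adds 2 new (cloud, ML) at salary 14 (ratio 2/14).
Pick 4: C4 adds 1 new (backend) at salary 14 (ratio 1/14).
Pick 5: C1 adds 1 new (GraphQL) at salary 19 (ratio 1/19).
Greedy total salary: 3 + 13 + 14 + 14 + 19 = 63. (The true optimum is 60, so greedy overshoots here.)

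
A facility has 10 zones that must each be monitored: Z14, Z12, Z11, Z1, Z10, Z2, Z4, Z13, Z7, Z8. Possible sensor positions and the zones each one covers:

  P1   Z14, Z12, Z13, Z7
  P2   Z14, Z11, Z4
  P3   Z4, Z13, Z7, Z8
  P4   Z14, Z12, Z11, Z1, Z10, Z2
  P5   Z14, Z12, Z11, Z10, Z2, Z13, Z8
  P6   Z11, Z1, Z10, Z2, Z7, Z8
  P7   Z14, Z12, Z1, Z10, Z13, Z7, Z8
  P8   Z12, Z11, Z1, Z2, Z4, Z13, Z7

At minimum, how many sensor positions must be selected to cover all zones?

P3, P4 together cover {Z14, Z12, Z11, Z1, Z10, Z2, Z4, Z13, Z7, Z8} — every zone.
No single sensor position contains all 10 zones, so 2 is optimal.

2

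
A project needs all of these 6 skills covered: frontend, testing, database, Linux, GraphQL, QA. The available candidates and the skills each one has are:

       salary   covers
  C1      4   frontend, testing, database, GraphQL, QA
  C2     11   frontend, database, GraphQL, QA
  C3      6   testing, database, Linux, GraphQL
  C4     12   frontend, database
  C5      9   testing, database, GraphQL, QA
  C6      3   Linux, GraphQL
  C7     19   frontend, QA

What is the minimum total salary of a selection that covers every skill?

7

C1, C6 cover every skill at salary 4 + 3 = 7.
Any cover uses at least 2 candidates; among all covering selections none totals below 7.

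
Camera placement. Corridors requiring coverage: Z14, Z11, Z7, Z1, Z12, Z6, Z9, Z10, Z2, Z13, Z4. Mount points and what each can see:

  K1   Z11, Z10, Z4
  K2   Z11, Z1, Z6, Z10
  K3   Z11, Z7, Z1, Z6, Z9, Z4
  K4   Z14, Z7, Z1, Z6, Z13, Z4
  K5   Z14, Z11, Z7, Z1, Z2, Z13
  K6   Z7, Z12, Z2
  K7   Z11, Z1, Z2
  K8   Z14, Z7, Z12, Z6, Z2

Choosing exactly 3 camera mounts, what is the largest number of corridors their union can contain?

10

Choosing K1, K3, K5 covers {Z14, Z11, Z7, Z1, Z6, Z9, Z10, Z2, Z13, Z4} — 10 corridors.
No choice of 3 camera mounts does better; here Z12 is left uncovered.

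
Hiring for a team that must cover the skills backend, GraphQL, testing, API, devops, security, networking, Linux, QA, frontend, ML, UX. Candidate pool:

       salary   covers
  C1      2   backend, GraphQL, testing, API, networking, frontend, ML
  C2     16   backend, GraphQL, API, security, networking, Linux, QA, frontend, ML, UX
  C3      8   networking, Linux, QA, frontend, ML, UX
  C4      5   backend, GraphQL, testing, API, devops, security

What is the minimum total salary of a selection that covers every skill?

13

C3, C4 cover every skill at salary 8 + 5 = 13.
Any cover uses at least 2 candidates; among all covering selections none totals below 13.
Greedy by coverage-per-salary would pick C1, C4, C3 for 15 — worse than the optimum 13.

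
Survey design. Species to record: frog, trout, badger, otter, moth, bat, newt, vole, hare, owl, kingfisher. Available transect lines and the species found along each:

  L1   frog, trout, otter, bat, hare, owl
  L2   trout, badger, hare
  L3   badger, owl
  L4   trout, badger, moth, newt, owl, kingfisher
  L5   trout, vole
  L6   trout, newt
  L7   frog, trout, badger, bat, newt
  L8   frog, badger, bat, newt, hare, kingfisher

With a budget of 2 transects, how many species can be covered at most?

10

Choosing L1, L4 covers {frog, trout, badger, otter, moth, bat, newt, hare, owl, kingfisher} — 10 species.
No choice of 2 transects does better; here vole is left uncovered.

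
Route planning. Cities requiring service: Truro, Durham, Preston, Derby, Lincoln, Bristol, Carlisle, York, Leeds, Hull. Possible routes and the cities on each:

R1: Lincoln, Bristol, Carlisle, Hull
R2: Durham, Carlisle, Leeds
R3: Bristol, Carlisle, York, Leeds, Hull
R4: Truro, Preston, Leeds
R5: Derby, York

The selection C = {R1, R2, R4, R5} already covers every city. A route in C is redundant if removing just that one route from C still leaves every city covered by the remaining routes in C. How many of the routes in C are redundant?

0

Drop R1: Lincoln, Bristol, Hull uncovered — not redundant.
Drop R2: Durham uncovered — not redundant.
Drop R4: Truro, Preston uncovered — not redundant.
Drop R5: Derby, York uncovered — not redundant.
None of the routes in C is redundant.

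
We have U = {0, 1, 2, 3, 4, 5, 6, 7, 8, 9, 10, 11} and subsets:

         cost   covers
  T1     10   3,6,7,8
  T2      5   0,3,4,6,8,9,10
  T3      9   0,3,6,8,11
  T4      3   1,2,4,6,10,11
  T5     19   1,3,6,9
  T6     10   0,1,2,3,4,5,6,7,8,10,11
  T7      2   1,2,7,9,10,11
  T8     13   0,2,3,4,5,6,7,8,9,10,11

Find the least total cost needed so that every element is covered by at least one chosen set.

12

T6, T7 cover every element at cost 10 + 2 = 12.
Any cover uses at least 2 sets; among all covering selections none totals below 12.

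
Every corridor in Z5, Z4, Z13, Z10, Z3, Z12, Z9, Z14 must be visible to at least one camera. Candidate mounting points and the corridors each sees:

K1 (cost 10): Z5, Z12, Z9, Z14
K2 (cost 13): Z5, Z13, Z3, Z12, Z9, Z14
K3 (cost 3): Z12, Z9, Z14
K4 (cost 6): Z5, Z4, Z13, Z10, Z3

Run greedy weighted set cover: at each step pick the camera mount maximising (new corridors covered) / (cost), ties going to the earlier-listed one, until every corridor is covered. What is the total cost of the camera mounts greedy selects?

9

Pick 1: K3 adds 3 new (Z12, Z9, Z14) at cost 3 (ratio 3/3).
Pick 2: K4 adds 5 new (Z5, Z4, Z13, Z10, Z3) at cost 6 (ratio 5/6).
Greedy total cost: 3 + 6 = 9.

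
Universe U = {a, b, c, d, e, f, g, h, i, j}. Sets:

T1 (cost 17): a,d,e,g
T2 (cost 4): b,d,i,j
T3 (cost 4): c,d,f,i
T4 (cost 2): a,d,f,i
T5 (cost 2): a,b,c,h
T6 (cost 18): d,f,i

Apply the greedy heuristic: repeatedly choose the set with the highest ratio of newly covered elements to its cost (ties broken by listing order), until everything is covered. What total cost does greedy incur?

25

Pick 1: T4 adds 4 new (a, d, f, i) at cost 2 (ratio 4/2).
Pick 2: T5 adds 3 new (b, c, h) at cost 2 (ratio 3/2).
Pick 3: T2 adds 1 new (j) at cost 4 (ratio 1/4).
Pick 4: T1 adds 2 new (e, g) at cost 17 (ratio 2/17).
Greedy total cost: 2 + 2 + 4 + 17 = 25.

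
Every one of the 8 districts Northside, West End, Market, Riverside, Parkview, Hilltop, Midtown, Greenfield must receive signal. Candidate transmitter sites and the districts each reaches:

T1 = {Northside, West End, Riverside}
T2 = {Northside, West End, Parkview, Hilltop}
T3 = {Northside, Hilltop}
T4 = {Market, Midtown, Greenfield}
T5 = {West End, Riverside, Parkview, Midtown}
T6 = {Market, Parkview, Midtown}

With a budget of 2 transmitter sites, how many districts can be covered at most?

Choosing T2, T4 covers {Northside, West End, Market, Parkview, Hilltop, Midtown, Greenfield} — 7 districts.
No choice of 2 transmitter sites does better; here Riverside is left uncovered.

7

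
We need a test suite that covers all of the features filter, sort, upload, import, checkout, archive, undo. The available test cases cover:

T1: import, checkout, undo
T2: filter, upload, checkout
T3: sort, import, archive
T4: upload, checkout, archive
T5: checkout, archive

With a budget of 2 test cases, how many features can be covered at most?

6

Choosing T2, T3 covers {filter, sort, upload, import, checkout, archive} — 6 features.
No choice of 2 test cases does better; here undo is left uncovered.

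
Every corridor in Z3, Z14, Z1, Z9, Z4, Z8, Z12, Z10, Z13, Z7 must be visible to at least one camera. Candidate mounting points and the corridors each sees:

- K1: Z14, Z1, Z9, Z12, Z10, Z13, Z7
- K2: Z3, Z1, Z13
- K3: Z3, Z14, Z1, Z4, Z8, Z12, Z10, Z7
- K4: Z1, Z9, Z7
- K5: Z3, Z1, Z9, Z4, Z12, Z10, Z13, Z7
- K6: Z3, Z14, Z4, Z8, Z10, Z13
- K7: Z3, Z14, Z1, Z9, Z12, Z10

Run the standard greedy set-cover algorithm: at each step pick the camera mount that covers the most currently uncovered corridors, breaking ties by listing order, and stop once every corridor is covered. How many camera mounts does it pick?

2

Pick 1: K3 covers 8 new corridors (Z3, Z14, Z1, Z4, Z8, Z12, Z10, Z7).
Pick 2: K1 covers 2 new corridors (Z9, Z13).
Greedy uses 2 camera mounts.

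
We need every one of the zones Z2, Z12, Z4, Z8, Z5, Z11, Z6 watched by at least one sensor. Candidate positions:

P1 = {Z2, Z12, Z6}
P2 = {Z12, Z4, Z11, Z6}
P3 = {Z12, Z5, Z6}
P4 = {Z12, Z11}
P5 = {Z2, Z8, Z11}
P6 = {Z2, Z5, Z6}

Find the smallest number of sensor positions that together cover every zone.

P2, P3, P5 together cover {Z2, Z12, Z4, Z8, Z5, Z11, Z6} — every zone.
No 2 of the 6 sensor positions cover everything (all 15 pairs fall short), so 3 is minimum.

3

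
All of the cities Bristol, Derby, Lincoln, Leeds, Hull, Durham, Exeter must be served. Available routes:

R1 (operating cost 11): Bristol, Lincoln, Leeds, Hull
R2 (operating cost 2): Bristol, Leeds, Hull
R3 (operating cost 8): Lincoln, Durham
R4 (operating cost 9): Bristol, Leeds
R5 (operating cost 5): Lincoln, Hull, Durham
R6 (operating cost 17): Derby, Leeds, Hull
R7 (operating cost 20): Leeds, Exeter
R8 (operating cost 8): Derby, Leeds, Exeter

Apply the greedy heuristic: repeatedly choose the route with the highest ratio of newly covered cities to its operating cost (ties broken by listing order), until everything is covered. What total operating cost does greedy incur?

Pick 1: R2 adds 3 new (Bristol, Leeds, Hull) at operating cost 2 (ratio 3/2).
Pick 2: R5 adds 2 new (Lincoln, Durham) at operating cost 5 (ratio 2/5).
Pick 3: R8 adds 2 new (Derby, Exeter) at operating cost 8 (ratio 2/8).
Greedy total operating cost: 2 + 5 + 8 = 15.

15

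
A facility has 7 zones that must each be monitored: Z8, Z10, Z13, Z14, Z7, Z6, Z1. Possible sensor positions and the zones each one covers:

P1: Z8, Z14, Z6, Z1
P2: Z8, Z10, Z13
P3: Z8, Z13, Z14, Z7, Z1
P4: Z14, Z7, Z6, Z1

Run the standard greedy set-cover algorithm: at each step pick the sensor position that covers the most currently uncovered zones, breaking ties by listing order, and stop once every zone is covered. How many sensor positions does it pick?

3

Pick 1: P3 covers 5 new zones (Z8, Z13, Z14, Z7, Z1).
Pick 2: P1 covers 1 new zones (Z6).
Pick 3: P2 covers 1 new zones (Z10).
Greedy uses 3 sensor positions. (The true minimum is 2.)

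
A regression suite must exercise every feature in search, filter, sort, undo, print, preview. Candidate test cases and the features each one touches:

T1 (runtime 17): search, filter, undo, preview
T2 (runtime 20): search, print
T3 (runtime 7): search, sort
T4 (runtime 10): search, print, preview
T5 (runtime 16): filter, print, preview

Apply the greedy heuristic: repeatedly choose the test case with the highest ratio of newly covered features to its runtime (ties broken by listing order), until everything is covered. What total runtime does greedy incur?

34

Pick 1: T4 adds 3 new (search, print, preview) at runtime 10 (ratio 3/10).
Pick 2: T3 adds 1 new (sort) at runtime 7 (ratio 1/7).
Pick 3: T1 adds 2 new (filter, undo) at runtime 17 (ratio 2/17).
Greedy total runtime: 10 + 7 + 17 = 34.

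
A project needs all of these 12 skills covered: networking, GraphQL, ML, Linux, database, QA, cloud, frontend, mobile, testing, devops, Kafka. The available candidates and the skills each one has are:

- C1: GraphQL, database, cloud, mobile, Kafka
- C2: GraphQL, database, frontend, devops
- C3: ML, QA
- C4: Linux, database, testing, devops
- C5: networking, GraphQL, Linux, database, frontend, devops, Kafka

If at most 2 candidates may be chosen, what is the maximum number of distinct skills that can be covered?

9

Choosing C1, C5 covers {networking, GraphQL, Linux, database, cloud, frontend, mobile, devops, Kafka} — 9 skills.
No choice of 2 candidates does better; here ML, QA, testing are left uncovered.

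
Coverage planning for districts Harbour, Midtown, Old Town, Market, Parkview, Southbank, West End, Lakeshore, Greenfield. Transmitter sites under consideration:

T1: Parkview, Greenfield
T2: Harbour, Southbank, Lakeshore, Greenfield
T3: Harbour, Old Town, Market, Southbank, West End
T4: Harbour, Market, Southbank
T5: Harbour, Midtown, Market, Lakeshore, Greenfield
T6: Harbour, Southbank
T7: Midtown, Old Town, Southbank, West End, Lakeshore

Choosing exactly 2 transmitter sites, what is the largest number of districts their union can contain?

8

Choosing T3, T5 covers {Harbour, Midtown, Old Town, Market, Southbank, West End, Lakeshore, Greenfield} — 8 districts.
No choice of 2 transmitter sites does better; here Parkview is left uncovered.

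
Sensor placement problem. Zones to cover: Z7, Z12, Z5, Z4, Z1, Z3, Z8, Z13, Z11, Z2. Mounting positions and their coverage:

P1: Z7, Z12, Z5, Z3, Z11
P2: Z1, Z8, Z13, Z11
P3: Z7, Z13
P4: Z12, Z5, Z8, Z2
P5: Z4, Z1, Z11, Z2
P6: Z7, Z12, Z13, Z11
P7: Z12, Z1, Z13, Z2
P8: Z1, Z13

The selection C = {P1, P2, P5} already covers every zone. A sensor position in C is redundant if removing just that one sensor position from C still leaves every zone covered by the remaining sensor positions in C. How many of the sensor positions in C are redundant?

0

Drop P1: Z7, Z12, Z5, Z3 uncovered — not redundant.
Drop P2: Z8, Z13 uncovered — not redundant.
Drop P5: Z4, Z2 uncovered — not redundant.
None of the sensor positions in C is redundant.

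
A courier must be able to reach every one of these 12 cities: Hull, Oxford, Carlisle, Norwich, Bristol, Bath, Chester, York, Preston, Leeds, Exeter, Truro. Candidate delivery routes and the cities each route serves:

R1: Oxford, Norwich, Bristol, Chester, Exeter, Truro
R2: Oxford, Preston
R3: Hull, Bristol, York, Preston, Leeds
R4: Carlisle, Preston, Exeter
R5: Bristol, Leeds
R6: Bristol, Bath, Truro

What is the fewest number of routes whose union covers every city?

R1, R3, R4, R6 together cover {Hull, Oxford, Carlisle, Norwich, Bristol, Bath, Chester, York, Preston, Leeds, Exeter, Truro} — every city.
No 3 of the 6 routes cover everything (all 20 triples fall short), so 4 is minimum.

4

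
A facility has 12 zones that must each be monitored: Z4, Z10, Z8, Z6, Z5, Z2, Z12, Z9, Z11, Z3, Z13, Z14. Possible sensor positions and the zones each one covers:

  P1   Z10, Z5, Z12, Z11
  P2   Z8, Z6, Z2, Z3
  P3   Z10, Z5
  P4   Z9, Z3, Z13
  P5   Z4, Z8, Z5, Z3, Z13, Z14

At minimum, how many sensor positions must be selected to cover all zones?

P1, P2, P4, P5 together cover {Z4, Z10, Z8, Z6, Z5, Z2, Z12, Z9, Z11, Z3, Z13, Z14} — every zone.
No 3 of the 5 sensor positions cover everything (all 10 triples fall short), so 4 is minimum.

4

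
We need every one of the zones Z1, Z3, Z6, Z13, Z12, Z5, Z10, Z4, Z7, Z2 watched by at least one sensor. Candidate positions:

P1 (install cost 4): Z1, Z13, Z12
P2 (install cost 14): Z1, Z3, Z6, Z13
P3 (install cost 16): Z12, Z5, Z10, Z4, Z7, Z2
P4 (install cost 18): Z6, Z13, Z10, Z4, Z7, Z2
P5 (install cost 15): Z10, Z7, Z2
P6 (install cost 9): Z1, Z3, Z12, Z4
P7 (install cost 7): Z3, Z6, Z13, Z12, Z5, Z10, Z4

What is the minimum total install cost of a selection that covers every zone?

26

P1, P5, P7 cover every zone at install cost 4 + 15 + 7 = 26.
Any cover uses at least 2 sensor positions; among all covering selections none totals below 26.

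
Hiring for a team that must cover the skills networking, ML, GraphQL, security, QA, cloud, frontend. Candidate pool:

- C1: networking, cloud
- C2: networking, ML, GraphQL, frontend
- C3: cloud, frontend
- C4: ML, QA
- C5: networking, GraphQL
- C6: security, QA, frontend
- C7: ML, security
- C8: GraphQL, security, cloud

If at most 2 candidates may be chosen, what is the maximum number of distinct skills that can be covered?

6

Choosing C2, C6 covers {networking, ML, GraphQL, security, QA, frontend} — 6 skills.
No choice of 2 candidates does better; here cloud is left uncovered.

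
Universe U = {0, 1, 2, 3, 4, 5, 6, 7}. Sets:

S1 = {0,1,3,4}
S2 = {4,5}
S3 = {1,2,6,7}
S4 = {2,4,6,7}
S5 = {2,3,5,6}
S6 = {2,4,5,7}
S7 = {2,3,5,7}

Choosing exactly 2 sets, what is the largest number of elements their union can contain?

7

Choosing S1, S3 covers {0, 1, 2, 3, 4, 6, 7} — 7 elements.
No choice of 2 sets does better; here 5 is left uncovered.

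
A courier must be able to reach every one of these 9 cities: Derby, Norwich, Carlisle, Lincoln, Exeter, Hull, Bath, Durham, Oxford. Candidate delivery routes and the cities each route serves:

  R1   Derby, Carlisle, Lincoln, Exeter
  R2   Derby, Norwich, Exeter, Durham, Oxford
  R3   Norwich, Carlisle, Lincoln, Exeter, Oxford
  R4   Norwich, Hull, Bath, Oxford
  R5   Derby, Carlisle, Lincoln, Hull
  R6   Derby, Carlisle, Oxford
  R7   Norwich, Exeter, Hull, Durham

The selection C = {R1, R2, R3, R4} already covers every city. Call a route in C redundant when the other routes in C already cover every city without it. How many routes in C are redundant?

2

Drop R1: the rest still cover every city — redundant.
Drop R2: Durham uncovered — not redundant.
Drop R3: the rest still cover every city — redundant.
Drop R4: Hull, Bath uncovered — not redundant.
2 redundant: R1, R3.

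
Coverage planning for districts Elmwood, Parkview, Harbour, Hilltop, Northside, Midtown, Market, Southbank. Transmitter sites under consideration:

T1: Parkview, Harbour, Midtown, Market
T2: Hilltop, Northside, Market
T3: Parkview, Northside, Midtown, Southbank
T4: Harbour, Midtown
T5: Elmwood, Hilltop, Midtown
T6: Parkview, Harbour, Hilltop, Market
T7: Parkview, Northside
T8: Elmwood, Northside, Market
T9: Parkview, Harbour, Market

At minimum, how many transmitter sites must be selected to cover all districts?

T1, T3, T5 together cover {Elmwood, Parkview, Harbour, Hilltop, Northside, Midtown, Market, Southbank} — every district.
No 2 of the 9 transmitter sites cover everything (all 36 pairs fall short), so 3 is minimum.

3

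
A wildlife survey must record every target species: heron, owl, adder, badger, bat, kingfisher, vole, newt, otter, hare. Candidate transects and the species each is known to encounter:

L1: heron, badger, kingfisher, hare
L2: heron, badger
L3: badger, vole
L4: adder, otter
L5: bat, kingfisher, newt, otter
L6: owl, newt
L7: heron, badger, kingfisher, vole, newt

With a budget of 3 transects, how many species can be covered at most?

Choosing L1, L3, L5 covers {heron, badger, bat, kingfisher, vole, newt, otter, hare} — 8 species.
No choice of 3 transects does better; here owl, adder are left uncovered.

8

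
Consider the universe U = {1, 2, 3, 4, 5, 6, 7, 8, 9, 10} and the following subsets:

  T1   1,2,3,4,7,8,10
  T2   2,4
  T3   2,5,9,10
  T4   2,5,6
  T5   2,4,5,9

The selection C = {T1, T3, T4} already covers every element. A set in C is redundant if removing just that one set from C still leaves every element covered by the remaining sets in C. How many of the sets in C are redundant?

Drop T1: 1, 3, 4, 7, … uncovered — not redundant.
Drop T3: 9 uncovered — not redundant.
Drop T4: 6 uncovered — not redundant.
None of the sets in C is redundant.

0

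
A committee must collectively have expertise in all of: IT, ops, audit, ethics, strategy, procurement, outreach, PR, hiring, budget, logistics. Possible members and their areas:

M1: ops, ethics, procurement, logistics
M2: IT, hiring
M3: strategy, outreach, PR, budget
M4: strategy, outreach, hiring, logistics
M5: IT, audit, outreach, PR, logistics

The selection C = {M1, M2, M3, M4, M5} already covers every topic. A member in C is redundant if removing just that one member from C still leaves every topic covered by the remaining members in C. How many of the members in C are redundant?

Drop M1: ops, ethics, procurement uncovered — not redundant.
Drop M2: the rest still cover every topic — redundant.
Drop M3: budget uncovered — not redundant.
Drop M4: the rest still cover every topic — redundant.
Drop M5: audit uncovered — not redundant.
2 redundant: M2, M4.

2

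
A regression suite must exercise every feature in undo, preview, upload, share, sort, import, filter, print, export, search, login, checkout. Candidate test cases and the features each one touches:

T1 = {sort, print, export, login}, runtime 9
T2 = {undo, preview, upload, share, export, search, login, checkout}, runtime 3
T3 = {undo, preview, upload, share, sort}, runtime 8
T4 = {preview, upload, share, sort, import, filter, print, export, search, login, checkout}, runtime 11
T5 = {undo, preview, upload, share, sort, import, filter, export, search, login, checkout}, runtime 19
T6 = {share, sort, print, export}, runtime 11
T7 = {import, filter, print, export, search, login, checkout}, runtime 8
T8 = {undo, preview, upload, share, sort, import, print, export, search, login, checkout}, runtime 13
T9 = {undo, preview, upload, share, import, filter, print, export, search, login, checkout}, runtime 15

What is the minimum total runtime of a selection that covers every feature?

14

T2, T4 cover every feature at runtime 3 + 11 = 14.
Any cover uses at least 2 test cases; among all covering selections none totals below 14.
Greedy by coverage-per-runtime would pick T2, T7, T3 for 19 — worse than the optimum 14.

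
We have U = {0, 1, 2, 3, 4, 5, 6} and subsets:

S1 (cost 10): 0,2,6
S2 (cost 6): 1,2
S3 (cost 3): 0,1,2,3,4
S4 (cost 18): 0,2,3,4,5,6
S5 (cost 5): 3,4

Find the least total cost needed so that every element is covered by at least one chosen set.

21

S3, S4 cover every element at cost 3 + 18 = 21.
Any cover uses at least 2 sets; among all covering selections none totals below 21.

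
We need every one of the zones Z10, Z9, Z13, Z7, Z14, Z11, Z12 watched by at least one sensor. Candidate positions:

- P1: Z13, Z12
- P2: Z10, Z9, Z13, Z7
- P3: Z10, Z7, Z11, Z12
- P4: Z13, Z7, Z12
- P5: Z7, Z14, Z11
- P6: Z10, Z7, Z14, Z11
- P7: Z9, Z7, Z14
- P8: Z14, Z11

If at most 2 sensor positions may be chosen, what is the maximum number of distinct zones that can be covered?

6

Choosing P1, P6 covers {Z10, Z13, Z7, Z14, Z11, Z12} — 6 zones.
No choice of 2 sensor positions does better; here Z9 is left uncovered.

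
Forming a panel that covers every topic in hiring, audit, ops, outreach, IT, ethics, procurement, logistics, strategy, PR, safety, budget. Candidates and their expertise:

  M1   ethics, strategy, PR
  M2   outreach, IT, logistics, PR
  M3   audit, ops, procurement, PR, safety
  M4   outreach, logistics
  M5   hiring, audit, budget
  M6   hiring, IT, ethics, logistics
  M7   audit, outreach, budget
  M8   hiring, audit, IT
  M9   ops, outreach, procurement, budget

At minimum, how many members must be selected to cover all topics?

M1, M2, M3, M5 together cover {hiring, audit, ops, outreach, IT, ethics, procurement, logistics, strategy, PR, safety, budget} — every topic.
No 3 of the 9 members cover everything (all 84 triples fall short), so 4 is minimum.

4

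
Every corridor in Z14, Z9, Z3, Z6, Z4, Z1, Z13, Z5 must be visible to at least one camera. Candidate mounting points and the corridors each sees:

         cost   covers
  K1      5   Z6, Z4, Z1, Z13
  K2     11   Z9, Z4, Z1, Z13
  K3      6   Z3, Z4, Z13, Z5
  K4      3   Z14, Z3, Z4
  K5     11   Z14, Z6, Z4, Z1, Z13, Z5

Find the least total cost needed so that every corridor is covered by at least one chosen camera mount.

25

K2, K4, K5 cover every corridor at cost 11 + 3 + 11 = 25.
Any cover uses at least 3 camera mounts; among all covering selections none totals below 25.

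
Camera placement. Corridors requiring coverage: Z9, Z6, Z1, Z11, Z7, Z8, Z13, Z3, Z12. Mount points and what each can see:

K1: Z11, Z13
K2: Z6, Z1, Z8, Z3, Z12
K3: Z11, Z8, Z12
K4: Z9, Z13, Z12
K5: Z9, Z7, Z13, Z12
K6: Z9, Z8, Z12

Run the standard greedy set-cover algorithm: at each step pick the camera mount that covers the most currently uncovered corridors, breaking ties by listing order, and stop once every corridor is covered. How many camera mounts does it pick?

Pick 1: K2 covers 5 new corridors (Z6, Z1, Z8, Z3, Z12).
Pick 2: K5 covers 3 new corridors (Z9, Z7, Z13).
Pick 3: K1 covers 1 new corridors (Z11).
Greedy uses 3 camera mounts.

3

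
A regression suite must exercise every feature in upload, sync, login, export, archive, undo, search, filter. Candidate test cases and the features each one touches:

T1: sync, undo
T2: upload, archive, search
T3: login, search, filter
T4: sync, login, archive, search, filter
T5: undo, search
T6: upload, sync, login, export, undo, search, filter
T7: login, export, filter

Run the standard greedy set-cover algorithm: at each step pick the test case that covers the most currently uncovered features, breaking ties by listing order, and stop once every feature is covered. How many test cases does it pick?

2

Pick 1: T6 covers 7 new features (upload, sync, login, export, undo, search, filter).
Pick 2: T2 covers 1 new features (archive).
Greedy uses 2 test cases.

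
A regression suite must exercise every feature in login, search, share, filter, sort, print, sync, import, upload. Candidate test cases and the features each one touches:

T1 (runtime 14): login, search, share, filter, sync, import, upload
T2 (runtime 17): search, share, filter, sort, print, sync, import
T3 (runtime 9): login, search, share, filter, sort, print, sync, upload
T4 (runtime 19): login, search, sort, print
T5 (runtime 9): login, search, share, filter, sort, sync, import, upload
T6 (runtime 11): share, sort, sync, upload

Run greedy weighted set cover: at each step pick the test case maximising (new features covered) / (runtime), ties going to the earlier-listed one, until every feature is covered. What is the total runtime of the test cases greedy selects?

Pick 1: T3 adds 8 new (login, search, share, filter, sort, print, sync, upload) at runtime 9 (ratio 8/9).
Pick 2: T5 adds 1 new (import) at runtime 9 (ratio 1/9).
Greedy total runtime: 9 + 9 = 18.

18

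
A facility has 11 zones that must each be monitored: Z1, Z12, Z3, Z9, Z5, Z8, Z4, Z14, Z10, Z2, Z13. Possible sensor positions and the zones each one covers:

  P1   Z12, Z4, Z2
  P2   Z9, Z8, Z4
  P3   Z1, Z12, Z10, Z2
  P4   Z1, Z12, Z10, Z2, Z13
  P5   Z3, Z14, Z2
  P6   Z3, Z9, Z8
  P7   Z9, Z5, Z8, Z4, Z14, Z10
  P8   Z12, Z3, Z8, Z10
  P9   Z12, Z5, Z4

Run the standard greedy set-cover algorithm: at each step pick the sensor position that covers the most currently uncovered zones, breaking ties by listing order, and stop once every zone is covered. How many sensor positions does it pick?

Pick 1: P7 covers 6 new zones (Z9, Z5, Z8, Z4, Z14, Z10).
Pick 2: P4 covers 4 new zones (Z1, Z12, Z2, Z13).
Pick 3: P5 covers 1 new zones (Z3).
Greedy uses 3 sensor positions.

3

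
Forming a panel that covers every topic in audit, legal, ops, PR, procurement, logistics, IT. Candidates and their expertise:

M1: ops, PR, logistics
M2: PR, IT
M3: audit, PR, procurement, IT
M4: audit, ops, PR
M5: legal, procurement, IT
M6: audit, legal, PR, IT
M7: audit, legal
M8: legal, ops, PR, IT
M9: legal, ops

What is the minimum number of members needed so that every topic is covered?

3

M1, M3, M5 together cover {audit, legal, ops, PR, procurement, logistics, IT} — every topic.
No 2 of the 9 members cover everything (all 36 pairs fall short), so 3 is minimum.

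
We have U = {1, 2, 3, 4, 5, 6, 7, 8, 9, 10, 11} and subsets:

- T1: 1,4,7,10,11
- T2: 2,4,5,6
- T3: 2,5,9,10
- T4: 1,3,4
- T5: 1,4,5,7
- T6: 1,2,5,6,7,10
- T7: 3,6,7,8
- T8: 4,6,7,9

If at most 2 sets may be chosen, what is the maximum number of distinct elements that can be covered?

Choosing T1, T2 covers {1, 2, 4, 5, 6, 7, 10, 11} — 8 elements.
No choice of 2 sets does better; here 3, 8, 9 are left uncovered.

8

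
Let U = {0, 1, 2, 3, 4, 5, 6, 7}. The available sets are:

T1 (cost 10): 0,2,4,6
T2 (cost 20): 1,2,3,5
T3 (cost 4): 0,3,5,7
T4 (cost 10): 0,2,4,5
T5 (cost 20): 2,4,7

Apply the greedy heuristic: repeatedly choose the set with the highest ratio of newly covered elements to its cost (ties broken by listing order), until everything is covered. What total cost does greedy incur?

34

Pick 1: T3 adds 4 new (0, 3, 5, 7) at cost 4 (ratio 4/4).
Pick 2: T1 adds 3 new (2, 4, 6) at cost 10 (ratio 3/10).
Pick 3: T2 adds 1 new (1) at cost 20 (ratio 1/20).
Greedy total cost: 4 + 10 + 20 = 34.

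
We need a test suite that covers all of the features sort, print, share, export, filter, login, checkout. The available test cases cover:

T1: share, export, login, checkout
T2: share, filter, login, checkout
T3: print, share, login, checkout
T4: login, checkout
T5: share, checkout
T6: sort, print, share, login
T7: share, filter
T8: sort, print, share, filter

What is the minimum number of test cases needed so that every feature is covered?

2

T1, T8 together cover {sort, print, share, export, filter, login, checkout} — every feature.
No single test case contains all 7 features, so 2 is optimal.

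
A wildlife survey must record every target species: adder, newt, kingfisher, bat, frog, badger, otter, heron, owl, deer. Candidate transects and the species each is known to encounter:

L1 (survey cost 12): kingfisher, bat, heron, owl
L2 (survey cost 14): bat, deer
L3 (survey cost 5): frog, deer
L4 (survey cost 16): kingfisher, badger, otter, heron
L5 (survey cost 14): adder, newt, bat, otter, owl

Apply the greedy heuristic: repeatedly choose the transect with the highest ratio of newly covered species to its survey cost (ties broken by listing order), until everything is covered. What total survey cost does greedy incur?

Pick 1: L3 adds 2 new (frog, deer) at survey cost 5 (ratio 2/5).
Pick 2: L5 adds 5 new (adder, newt, bat, otter, owl) at survey cost 14 (ratio 5/14).
Pick 3: L4 adds 3 new (kingfisher, badger, heron) at survey cost 16 (ratio 3/16).
Greedy total survey cost: 5 + 14 + 16 = 35.

35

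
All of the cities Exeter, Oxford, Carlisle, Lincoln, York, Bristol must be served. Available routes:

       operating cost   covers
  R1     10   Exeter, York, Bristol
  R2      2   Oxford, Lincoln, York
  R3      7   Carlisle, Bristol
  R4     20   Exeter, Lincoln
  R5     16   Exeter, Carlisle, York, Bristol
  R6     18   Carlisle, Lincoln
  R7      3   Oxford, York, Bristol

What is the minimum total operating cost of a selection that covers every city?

R2, R5 cover every city at operating cost 2 + 16 = 18.
Any cover uses at least 2 routes; among all covering selections none totals below 18.
Greedy by coverage-per-operating cost would pick R2, R7, R3, R1 for 22 — worse than the optimum 18.

18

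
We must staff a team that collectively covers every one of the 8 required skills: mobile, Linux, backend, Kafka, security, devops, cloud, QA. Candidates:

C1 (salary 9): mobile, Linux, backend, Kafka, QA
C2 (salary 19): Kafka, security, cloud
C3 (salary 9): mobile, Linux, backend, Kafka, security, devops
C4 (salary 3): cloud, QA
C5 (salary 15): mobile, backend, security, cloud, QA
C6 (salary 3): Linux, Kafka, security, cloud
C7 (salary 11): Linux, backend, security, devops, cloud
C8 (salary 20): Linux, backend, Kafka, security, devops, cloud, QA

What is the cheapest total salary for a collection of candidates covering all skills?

12

C3, C4 cover every skill at salary 9 + 3 = 12.
Any cover uses at least 2 candidates; among all covering selections none totals below 12.
Greedy by coverage-per-salary would pick C6, C1, C3 for 21 — worse than the optimum 12.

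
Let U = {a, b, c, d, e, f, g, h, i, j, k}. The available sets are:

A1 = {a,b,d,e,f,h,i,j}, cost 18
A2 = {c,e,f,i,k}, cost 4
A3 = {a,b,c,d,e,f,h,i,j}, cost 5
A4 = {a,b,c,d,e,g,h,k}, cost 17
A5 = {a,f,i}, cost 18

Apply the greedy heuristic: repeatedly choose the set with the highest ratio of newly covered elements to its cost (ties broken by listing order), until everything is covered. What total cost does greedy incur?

Pick 1: A3 adds 9 new (a, b, c, d, e, f, h, i, j) at cost 5 (ratio 9/5).
Pick 2: A2 adds 1 new (k) at cost 4 (ratio 1/4).
Pick 3: A4 adds 1 new (g) at cost 17 (ratio 1/17).
Greedy total cost: 5 + 4 + 17 = 26. (The true optimum is 22, so greedy overshoots here.)

26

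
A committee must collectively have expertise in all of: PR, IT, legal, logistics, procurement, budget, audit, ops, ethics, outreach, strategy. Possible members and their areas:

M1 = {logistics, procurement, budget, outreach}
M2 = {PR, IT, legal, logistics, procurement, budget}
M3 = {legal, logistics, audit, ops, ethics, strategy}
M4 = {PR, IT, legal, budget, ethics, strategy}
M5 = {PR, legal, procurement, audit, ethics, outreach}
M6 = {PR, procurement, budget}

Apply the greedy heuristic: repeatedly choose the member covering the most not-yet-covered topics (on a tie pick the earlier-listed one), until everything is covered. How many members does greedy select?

3

Pick 1: M2 covers 6 new topics (PR, IT, legal, logistics, procurement, budget).
Pick 2: M3 covers 4 new topics (audit, ops, ethics, strategy).
Pick 3: M1 covers 1 new topics (outreach).
Greedy uses 3 members.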